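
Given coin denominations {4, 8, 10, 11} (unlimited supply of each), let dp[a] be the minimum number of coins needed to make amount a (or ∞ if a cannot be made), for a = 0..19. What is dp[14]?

2

 a  0  1  2  3  4  5  6  7  8  9 10 11 12 13 14 15 16 17 18 19
dp  0  -  -  -  1  -  -  -  1  -  1  1  2  -  2  2  2  -  2  2
(- denotes ∞ / unreachable)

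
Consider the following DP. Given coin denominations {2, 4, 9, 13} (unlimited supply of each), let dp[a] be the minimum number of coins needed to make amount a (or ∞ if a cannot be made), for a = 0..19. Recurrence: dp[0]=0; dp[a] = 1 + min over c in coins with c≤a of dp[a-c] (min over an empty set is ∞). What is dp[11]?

2

 a  0  1  2  3  4  5  6  7  8  9 10 11 12 13 14 15 16 17 18 19
dp  0  -  1  -  1  -  2  -  2  1  3  2  3  1  4  2  4  2  2  3
(- denotes ∞ / unreachable)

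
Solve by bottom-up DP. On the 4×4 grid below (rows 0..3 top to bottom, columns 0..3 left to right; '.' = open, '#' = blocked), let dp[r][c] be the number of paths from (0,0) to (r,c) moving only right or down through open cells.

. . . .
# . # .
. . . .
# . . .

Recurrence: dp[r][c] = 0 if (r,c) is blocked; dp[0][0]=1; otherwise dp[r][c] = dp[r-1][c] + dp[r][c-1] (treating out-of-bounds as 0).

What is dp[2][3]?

2

r\c   0   1   2   3
  0   1   1   1   1
  1   0   1   0   1
  2   0   1   1   2
  3   0   1   2   4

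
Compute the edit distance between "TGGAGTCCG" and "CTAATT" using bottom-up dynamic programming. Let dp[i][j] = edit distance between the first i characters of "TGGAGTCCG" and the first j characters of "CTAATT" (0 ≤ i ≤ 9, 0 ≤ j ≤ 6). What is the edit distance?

7

   ''  C  T  A  A  T  T
''  0  1  2  3  4  5  6
 T  1  1  1  2  3  4  5
 G  2  2  2  2  3  4  5
 G  3  3  3  3  3  4  5
 A  4  4  4  3  3  4  5
 G  5  5  5  4  4  4  5
 T  6  6  5  5  5  4  4
 C  7  6  6  6  6  5  5
 C  8  7  7  7  7  6  6
 G  9  8  8  8  8  7  7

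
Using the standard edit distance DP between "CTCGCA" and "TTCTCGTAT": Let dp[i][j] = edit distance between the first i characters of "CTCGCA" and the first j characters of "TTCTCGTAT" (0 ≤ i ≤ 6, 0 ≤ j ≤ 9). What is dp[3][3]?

1

   ''  T  T  C  T  C  G  T  A  T
''  0  1  2  3  4  5  6  7  8  9
 C  1  1  2  2  3  4  5  6  7  8
 T  2  1  1  2  2  3  4  5  6  7
 C  3  2  2  1  2  2  3  4  5  6
 G  4  3  3  2  2  3  2  3  4  5
 C  5  4  4  3  3  2  3  3  4  5
 A  6  5  5  4  4  3  3  4  3  4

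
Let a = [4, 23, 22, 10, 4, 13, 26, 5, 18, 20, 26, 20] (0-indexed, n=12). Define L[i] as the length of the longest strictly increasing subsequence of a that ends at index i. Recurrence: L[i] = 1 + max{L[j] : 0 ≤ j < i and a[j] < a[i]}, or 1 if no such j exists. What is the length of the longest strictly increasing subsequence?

   i    0    1    2    3    4    5    6    7    8    9   10   11
a[i]    4   23   22   10    4   13   26    5   18   20   26   20
L[i]    1    2    2    2    1    3    4    2    4    5    6    5

6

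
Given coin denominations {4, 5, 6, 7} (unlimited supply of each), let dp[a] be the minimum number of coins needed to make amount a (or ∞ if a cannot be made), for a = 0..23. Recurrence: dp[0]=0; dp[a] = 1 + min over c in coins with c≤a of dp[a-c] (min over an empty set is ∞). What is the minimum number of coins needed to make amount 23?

4

 a  0  1  2  3  4  5  6  7  8  9 10 11 12 13 14 15 16 17 18 19 20 21 22 23
dp  0  -  -  -  1  1  1  1  2  2  2  2  2  2  2  3  3  3  3  3  3  3  4  4
(- denotes ∞ / unreachable)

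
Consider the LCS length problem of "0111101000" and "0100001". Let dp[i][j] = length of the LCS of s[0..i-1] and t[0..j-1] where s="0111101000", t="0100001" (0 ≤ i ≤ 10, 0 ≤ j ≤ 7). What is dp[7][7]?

   ''  0  1  0  0  0  0  1
''  0  0  0  0  0  0  0  0
 0  0  1  1  1  1  1  1  1
 1  0  1  2  2  2  2  2  2
 1  0  1  2  2  2  2  2  3
 1  0  1  2  2  2  2  2  3
 1  0  1  2  2  2  2  2  3
 0  0  1  2  3  3  3  3  3
 1  0  1  2  3  3  3  3  4
 0  0  1  2  3  4  4  4  4
 0  0  1  2  3  4  5  5  5
 0  0  1  2  3  4  5  6  6

4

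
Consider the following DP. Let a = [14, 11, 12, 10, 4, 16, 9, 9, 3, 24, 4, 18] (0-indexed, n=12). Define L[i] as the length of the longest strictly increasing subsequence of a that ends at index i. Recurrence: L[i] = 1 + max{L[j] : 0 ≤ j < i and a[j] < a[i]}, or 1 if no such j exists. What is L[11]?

   i    0    1    2    3    4    5    6    7    8    9   10   11
a[i]   14   11   12   10    4   16    9    9    3   24    4   18
L[i]    1    1    2    1    1    3    2    2    1    4    2    4

4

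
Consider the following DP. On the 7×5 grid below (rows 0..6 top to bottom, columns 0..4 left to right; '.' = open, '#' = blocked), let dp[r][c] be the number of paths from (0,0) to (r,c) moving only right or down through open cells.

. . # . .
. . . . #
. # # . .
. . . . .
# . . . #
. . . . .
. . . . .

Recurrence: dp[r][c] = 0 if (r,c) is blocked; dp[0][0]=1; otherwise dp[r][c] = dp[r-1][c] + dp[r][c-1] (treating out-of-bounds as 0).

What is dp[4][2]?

r\c   0   1   2   3   4
  0   1   1   0   0   0
  1   1   2   2   2   0
  2   1   0   0   2   2
  3   1   1   1   3   5
  4   0   1   2   5   0
  5   0   1   3   8   8
  6   0   1   4  12  20

2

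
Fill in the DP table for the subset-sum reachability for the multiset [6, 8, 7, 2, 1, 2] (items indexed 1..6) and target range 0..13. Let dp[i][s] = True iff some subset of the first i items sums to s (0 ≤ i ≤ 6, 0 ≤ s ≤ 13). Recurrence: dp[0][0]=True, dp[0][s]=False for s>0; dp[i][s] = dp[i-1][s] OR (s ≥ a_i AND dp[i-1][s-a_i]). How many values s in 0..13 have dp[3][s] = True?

i\s   0   1   2   3   4   5   6   7   8   9  10  11  12  13
  0   T   F   F   F   F   F   F   F   F   F   F   F   F   F
  1   T   F   F   F   F   F   T   F   F   F   F   F   F   F
  2   T   F   F   F   F   F   T   F   T   F   F   F   F   F
  3   T   F   F   F   F   F   T   T   T   F   F   F   F   T
  4   T   F   T   F   F   F   T   T   T   T   T   F   F   T
  5   T   T   T   T   F   F   T   T   T   T   T   T   F   T
  6   T   T   T   T   T   T   T   T   T   T   T   T   T   T

5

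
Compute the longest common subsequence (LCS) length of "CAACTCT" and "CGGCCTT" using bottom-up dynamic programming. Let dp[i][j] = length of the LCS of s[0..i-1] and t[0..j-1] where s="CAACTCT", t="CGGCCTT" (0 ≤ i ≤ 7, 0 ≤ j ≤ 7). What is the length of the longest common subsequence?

4

   ''  C  G  G  C  C  T  T
''  0  0  0  0  0  0  0  0
 C  0  1  1  1  1  1  1  1
 A  0  1  1  1  1  1  1  1
 A  0  1  1  1  1  1  1  1
 C  0  1  1  1  2  2  2  2
 T  0  1  1  1  2  2  3  3
 C  0  1  1  1  2  3  3  3
 T  0  1  1  1  2  3  4  4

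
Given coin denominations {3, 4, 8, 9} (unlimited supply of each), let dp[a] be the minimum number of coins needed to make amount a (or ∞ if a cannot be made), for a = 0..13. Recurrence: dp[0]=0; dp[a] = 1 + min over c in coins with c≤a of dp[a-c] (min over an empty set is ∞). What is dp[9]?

 a  0  1  2  3  4  5  6  7  8  9 10 11 12 13
dp  0  -  -  1  1  -  2  2  1  1  3  2  2  2
(- denotes ∞ / unreachable)

1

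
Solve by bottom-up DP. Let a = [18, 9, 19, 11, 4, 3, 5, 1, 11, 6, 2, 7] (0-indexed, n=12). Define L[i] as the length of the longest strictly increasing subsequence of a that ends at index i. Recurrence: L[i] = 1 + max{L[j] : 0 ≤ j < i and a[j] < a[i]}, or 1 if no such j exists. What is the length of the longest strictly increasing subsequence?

4

   i    0    1    2    3    4    5    6    7    8    9   10   11
a[i]   18    9   19   11    4    3    5    1   11    6    2    7
L[i]    1    1    2    2    1    1    2    1    3    3    2    4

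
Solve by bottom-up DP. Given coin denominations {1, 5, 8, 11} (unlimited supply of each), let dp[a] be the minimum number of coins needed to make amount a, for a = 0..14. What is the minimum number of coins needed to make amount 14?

 a  0  1  2  3  4  5  6  7  8  9 10 11 12 13 14
dp  0  1  2  3  4  1  2  3  1  2  2  1  2  2  3

3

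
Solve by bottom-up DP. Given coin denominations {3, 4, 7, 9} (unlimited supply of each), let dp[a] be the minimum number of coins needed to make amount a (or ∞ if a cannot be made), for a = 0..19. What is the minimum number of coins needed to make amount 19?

3

 a  0  1  2  3  4  5  6  7  8  9 10 11 12 13 14 15 16 17 18 19
dp  0  -  -  1  1  -  2  1  2  1  2  2  2  2  2  3  2  3  2  3
(- denotes ∞ / unreachable)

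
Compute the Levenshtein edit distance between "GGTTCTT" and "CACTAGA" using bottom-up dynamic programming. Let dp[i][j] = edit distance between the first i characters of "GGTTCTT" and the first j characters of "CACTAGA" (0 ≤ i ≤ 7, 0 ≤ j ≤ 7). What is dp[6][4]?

4

   ''  C  A  C  T  A  G  A
''  0  1  2  3  4  5  6  7
 G  1  1  2  3  4  5  5  6
 G  2  2  2  3  4  5  5  6
 T  3  3  3  3  3  4  5  6
 T  4  4  4  4  3  4  5  6
 C  5  4  5  4  4  4  5  6
 T  6  5  5  5  4  5  5  6
 T  7  6  6  6  5  5  6  6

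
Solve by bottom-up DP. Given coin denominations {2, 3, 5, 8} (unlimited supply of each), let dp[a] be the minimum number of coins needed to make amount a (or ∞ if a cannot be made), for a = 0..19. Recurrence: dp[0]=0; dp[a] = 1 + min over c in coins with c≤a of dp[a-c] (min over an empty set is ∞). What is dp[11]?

2

 a  0  1  2  3  4  5  6  7  8  9 10 11 12 13 14 15 16 17 18 19
dp  0  -  1  1  2  1  2  2  1  3  2  2  3  2  3  3  2  4  3  3
(- denotes ∞ / unreachable)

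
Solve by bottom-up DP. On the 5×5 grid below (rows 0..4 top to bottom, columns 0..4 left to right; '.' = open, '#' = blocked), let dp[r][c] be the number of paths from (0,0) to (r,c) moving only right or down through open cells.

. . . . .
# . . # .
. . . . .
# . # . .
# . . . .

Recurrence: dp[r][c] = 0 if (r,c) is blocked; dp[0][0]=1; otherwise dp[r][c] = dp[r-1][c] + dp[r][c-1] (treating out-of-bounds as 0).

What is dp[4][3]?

4

r\c   0   1   2   3   4
  0   1   1   1   1   1
  1   0   1   2   0   1
  2   0   1   3   3   4
  3   0   1   0   3   7
  4   0   1   1   4  11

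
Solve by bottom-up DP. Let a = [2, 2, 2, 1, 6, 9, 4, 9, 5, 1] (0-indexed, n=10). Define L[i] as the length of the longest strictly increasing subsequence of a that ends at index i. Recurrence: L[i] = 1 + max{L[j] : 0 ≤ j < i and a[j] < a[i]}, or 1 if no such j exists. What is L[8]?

3

   i    0    1    2    3    4    5    6    7    8    9
a[i]    2    2    2    1    6    9    4    9    5    1
L[i]    1    1    1    1    2    3    2    3    3    1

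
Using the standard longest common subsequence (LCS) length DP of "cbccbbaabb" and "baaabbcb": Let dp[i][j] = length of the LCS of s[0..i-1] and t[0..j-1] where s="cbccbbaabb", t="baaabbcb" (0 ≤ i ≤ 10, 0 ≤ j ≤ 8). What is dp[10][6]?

   ''  b  a  a  a  b  b  c  b
''  0  0  0  0  0  0  0  0  0
 c  0  0  0  0  0  0  0  1  1
 b  0  1  1  1  1  1  1  1  2
 c  0  1  1  1  1  1  1  2  2
 c  0  1  1  1  1  1  1  2  2
 b  0  1  1  1  1  2  2  2  3
 b  0  1  1  1  1  2  3  3  3
 a  0  1  2  2  2  2  3  3  3
 a  0  1  2  3  3  3  3  3  3
 b  0  1  2  3  3  4  4  4  4
 b  0  1  2  3  3  4  5  5  5

5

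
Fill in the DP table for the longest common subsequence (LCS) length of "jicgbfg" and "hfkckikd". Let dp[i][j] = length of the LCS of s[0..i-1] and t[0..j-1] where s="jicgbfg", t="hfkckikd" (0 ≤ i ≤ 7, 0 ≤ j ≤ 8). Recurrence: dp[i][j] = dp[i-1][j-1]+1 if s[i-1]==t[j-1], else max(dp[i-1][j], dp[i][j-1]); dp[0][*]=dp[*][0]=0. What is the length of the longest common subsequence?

   ''  h  f  k  c  k  i  k  d
''  0  0  0  0  0  0  0  0  0
 j  0  0  0  0  0  0  0  0  0
 i  0  0  0  0  0  0  1  1  1
 c  0  0  0  0  1  1  1  1  1
 g  0  0  0  0  1  1  1  1  1
 b  0  0  0  0  1  1  1  1  1
 f  0  0  1  1  1  1  1  1  1
 g  0  0  1  1  1  1  1  1  1

1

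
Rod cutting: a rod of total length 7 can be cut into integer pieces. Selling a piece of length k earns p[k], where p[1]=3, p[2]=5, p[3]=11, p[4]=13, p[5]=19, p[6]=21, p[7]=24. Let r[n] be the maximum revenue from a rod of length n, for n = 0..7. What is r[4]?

14

   n    0    1    2    3    4    5    6    7
r[n]    0    3    6   11   14   19   22   25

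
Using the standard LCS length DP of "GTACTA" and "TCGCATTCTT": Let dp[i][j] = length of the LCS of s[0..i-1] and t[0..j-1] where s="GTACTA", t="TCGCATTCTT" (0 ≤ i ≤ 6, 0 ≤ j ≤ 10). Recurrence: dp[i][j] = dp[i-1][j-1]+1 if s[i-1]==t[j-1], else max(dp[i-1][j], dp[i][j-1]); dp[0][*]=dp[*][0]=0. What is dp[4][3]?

2

   ''  T  C  G  C  A  T  T  C  T  T
''  0  0  0  0  0  0  0  0  0  0  0
 G  0  0  0  1  1  1  1  1  1  1  1
 T  0  1  1  1  1  1  2  2  2  2  2
 A  0  1  1  1  1  2  2  2  2  2  2
 C  0  1  2  2  2  2  2  2  3  3  3
 T  0  1  2  2  2  2  3  3  3  4  4
 A  0  1  2  2  2  3  3  3  3  4  4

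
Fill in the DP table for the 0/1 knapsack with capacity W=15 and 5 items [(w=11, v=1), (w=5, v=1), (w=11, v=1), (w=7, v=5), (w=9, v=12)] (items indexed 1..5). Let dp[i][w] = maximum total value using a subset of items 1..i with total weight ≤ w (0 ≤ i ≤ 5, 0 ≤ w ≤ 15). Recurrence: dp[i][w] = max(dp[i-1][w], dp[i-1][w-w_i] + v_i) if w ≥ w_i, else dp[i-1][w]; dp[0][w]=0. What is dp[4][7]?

i\w   0   1   2   3   4   5   6   7   8   9  10  11  12  13  14  15
  0   0   0   0   0   0   0   0   0   0   0   0   0   0   0   0   0
  1   0   0   0   0   0   0   0   0   0   0   0   1   1   1   1   1
  2   0   0   0   0   0   1   1   1   1   1   1   1   1   1   1   1
  3   0   0   0   0   0   1   1   1   1   1   1   1   1   1   1   1
  4   0   0   0   0   0   1   1   5   5   5   5   5   6   6   6   6
  5   0   0   0   0   0   1   1   5   5  12  12  12  12  12  13  13

5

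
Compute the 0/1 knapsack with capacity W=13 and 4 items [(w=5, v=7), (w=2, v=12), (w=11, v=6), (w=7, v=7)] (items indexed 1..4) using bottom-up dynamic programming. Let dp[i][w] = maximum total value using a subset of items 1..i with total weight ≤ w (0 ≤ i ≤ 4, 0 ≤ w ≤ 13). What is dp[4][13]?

19

i\w   0   1   2   3   4   5   6   7   8   9  10  11  12  13
  0   0   0   0   0   0   0   0   0   0   0   0   0   0   0
  1   0   0   0   0   0   7   7   7   7   7   7   7   7   7
  2   0   0  12  12  12  12  12  19  19  19  19  19  19  19
  3   0   0  12  12  12  12  12  19  19  19  19  19  19  19
  4   0   0  12  12  12  12  12  19  19  19  19  19  19  19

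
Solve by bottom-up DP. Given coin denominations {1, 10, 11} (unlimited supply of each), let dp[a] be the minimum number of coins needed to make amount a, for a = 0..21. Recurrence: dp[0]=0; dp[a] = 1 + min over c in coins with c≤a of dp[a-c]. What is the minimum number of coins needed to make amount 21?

 a  0  1  2  3  4  5  6  7  8  9 10 11 12 13 14 15 16 17 18 19 20 21
dp  0  1  2  3  4  5  6  7  8  9  1  1  2  3  4  5  6  7  8  9  2  2

2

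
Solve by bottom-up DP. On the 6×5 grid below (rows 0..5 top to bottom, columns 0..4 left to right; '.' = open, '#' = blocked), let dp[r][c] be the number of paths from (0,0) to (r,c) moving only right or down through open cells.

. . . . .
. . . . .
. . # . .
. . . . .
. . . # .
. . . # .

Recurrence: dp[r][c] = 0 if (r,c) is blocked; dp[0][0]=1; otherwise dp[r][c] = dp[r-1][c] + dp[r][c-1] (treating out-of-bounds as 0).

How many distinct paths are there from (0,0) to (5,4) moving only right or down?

17

r\c   0   1   2   3   4
  0   1   1   1   1   1
  1   1   2   3   4   5
  2   1   3   0   4   9
  3   1   4   4   8  17
  4   1   5   9   0  17
  5   1   6  15   0  17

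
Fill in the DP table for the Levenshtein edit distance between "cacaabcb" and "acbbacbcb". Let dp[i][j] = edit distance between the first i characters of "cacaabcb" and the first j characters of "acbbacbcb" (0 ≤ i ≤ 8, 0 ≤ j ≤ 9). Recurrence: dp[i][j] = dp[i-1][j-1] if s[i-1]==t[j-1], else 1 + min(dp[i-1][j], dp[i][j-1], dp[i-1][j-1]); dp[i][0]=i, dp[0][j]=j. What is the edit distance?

4

   ''  a  c  b  b  a  c  b  c  b
''  0  1  2  3  4  5  6  7  8  9
 c  1  1  1  2  3  4  5  6  7  8
 a  2  1  2  2  3  3  4  5  6  7
 c  3  2  1  2  3  4  3  4  5  6
 a  4  3  2  2  3  3  4  4  5  6
 a  5  4  3  3  3  3  4  5  5  6
 b  6  5  4  3  3  4  4  4  5  5
 c  7  6  5  4  4  4  4  5  4  5
 b  8  7  6  5  4  5  5  4  5  4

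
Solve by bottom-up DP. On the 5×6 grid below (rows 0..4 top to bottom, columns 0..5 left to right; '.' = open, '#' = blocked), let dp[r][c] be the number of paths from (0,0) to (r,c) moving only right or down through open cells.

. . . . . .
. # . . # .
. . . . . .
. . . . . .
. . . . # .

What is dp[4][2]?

r\c   0   1   2   3   4   5
  0   1   1   1   1   1   1
  1   1   0   1   2   0   1
  2   1   1   2   4   4   5
  3   1   2   4   8  12  17
  4   1   3   7  15   0  17

7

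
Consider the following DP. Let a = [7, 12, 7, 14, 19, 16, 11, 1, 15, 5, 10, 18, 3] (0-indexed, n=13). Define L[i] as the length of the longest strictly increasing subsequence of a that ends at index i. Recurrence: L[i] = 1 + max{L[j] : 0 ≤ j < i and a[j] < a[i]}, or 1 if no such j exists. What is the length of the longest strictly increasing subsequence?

5

   i    0    1    2    3    4    5    6    7    8    9   10   11   12
a[i]    7   12    7   14   19   16   11    1   15    5   10   18    3
L[i]    1    2    1    3    4    4    2    1    4    2    3    5    2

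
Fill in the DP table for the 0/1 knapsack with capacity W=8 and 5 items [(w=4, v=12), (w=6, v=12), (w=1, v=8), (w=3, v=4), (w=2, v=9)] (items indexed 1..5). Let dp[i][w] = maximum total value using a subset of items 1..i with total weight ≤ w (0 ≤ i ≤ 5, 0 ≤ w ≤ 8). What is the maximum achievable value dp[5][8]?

i\w   0   1   2   3   4   5   6   7   8
  0   0   0   0   0   0   0   0   0   0
  1   0   0   0   0  12  12  12  12  12
  2   0   0   0   0  12  12  12  12  12
  3   0   8   8   8  12  20  20  20  20
  4   0   8   8   8  12  20  20  20  24
  5   0   8   9  17  17  20  21  29  29

29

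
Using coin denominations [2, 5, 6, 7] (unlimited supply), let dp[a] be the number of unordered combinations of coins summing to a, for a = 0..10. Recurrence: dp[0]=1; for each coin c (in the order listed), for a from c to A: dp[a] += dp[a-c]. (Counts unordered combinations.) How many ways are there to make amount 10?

after  coin     0     1     2     3     4     5     6     7     8     9    10
          2     1     0     1     0     1     0     1     0     1     0     1
          5     1     0     1     0     1     1     1     1     1     1     2
          6     1     0     1     0     1     1     2     1     2     1     3
          7     1     0     1     0     1     1     2     2     2     2     3

3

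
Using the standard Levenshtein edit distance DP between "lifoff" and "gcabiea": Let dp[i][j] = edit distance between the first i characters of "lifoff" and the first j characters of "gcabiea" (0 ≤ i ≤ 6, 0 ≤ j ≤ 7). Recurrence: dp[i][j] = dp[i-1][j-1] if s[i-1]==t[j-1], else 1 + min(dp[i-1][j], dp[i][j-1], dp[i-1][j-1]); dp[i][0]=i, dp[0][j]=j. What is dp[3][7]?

   ''  g  c  a  b  i  e  a
''  0  1  2  3  4  5  6  7
 l  1  1  2  3  4  5  6  7
 i  2  2  2  3  4  4  5  6
 f  3  3  3  3  4  5  5  6
 o  4  4  4  4  4  5  6  6
 f  5  5  5  5  5  5  6  7
 f  6  6  6  6  6  6  6  7

6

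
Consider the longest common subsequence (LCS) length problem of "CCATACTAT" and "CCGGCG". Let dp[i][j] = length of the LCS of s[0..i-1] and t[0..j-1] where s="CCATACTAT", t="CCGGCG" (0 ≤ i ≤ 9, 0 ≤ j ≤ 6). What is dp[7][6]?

   ''  C  C  G  G  C  G
''  0  0  0  0  0  0  0
 C  0  1  1  1  1  1  1
 C  0  1  2  2  2  2  2
 A  0  1  2  2  2  2  2
 T  0  1  2  2  2  2  2
 A  0  1  2  2  2  2  2
 C  0  1  2  2  2  3  3
 T  0  1  2  2  2  3  3
 A  0  1  2  2  2  3  3
 T  0  1  2  2  2  3  3

3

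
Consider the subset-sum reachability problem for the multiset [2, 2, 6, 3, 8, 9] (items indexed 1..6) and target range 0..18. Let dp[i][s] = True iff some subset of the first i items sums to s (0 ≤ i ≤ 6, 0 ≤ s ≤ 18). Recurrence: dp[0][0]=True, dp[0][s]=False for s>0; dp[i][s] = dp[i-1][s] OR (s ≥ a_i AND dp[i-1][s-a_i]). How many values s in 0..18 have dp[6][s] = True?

18

i\s   0   1   2   3   4   5   6   7   8   9  10  11  12  13  14  15  16  17  18
  0   T   F   F   F   F   F   F   F   F   F   F   F   F   F   F   F   F   F   F
  1   T   F   T   F   F   F   F   F   F   F   F   F   F   F   F   F   F   F   F
  2   T   F   T   F   T   F   F   F   F   F   F   F   F   F   F   F   F   F   F
  3   T   F   T   F   T   F   T   F   T   F   T   F   F   F   F   F   F   F   F
  4   T   F   T   T   T   T   T   T   T   T   T   T   F   T   F   F   F   F   F
  5   T   F   T   T   T   T   T   T   T   T   T   T   T   T   T   T   T   T   T
  6   T   F   T   T   T   T   T   T   T   T   T   T   T   T   T   T   T   T   T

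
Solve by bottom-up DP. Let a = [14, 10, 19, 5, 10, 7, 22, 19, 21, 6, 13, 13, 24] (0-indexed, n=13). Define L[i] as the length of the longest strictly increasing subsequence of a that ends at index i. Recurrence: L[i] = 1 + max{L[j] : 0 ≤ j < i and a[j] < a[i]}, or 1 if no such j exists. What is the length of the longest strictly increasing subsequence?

   i    0    1    2    3    4    5    6    7    8    9   10   11   12
a[i]   14   10   19    5   10    7   22   19   21    6   13   13   24
L[i]    1    1    2    1    2    2    3    3    4    2    3    3    5

5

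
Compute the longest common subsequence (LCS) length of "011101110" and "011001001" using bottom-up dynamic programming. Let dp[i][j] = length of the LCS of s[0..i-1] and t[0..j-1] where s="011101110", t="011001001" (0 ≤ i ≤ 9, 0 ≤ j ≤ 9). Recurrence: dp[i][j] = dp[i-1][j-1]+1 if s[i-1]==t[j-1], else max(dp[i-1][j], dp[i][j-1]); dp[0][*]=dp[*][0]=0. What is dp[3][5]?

3

   ''  0  1  1  0  0  1  0  0  1
''  0  0  0  0  0  0  0  0  0  0
 0  0  1  1  1  1  1  1  1  1  1
 1  0  1  2  2  2  2  2  2  2  2
 1  0  1  2  3  3  3  3  3  3  3
 1  0  1  2  3  3  3  4  4  4  4
 0  0  1  2  3  4  4  4  5  5  5
 1  0  1  2  3  4  4  5  5  5  6
 1  0  1  2  3  4  4  5  5  5  6
 1  0  1  2  3  4  4  5  5  5  6
 0  0  1  2  3  4  5  5  6  6  6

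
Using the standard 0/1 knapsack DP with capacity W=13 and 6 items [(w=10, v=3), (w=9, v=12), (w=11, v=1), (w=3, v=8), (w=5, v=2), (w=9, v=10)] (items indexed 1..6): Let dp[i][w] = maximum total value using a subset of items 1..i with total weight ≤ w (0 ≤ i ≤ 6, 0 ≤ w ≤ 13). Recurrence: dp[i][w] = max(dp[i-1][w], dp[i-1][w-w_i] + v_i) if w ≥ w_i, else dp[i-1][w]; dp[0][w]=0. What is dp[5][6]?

8

i\w   0   1   2   3   4   5   6   7   8   9  10  11  12  13
  0   0   0   0   0   0   0   0   0   0   0   0   0   0   0
  1   0   0   0   0   0   0   0   0   0   0   3   3   3   3
  2   0   0   0   0   0   0   0   0   0  12  12  12  12  12
  3   0   0   0   0   0   0   0   0   0  12  12  12  12  12
  4   0   0   0   8   8   8   8   8   8  12  12  12  20  20
  5   0   0   0   8   8   8   8   8  10  12  12  12  20  20
  6   0   0   0   8   8   8   8   8  10  12  12  12  20  20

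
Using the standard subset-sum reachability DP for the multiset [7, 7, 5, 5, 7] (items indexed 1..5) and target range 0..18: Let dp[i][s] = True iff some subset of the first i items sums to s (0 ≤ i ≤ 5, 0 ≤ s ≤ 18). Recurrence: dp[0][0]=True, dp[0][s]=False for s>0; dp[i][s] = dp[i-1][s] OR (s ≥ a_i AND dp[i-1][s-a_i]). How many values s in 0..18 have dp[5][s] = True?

i\s   0   1   2   3   4   5   6   7   8   9  10  11  12  13  14  15  16  17  18
  0   T   F   F   F   F   F   F   F   F   F   F   F   F   F   F   F   F   F   F
  1   T   F   F   F   F   F   F   T   F   F   F   F   F   F   F   F   F   F   F
  2   T   F   F   F   F   F   F   T   F   F   F   F   F   F   T   F   F   F   F
  3   T   F   F   F   F   T   F   T   F   F   F   F   T   F   T   F   F   F   F
  4   T   F   F   F   F   T   F   T   F   F   T   F   T   F   T   F   F   T   F
  5   T   F   F   F   F   T   F   T   F   F   T   F   T   F   T   F   F   T   F

7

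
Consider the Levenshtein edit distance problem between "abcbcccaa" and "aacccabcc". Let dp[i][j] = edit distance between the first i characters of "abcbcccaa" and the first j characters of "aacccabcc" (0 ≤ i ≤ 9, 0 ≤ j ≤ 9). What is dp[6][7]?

4

   ''  a  a  c  c  c  a  b  c  c
''  0  1  2  3  4  5  6  7  8  9
 a  1  0  1  2  3  4  5  6  7  8
 b  2  1  1  2  3  4  5  5  6  7
 c  3  2  2  1  2  3  4  5  5  6
 b  4  3  3  2  2  3  4  4  5  6
 c  5  4  4  3  2  2  3  4  4  5
 c  6  5  5  4  3  2  3  4  4  4
 c  7  6  6  5  4  3  3  4  4  4
 a  8  7  6  6  5  4  3  4  5  5
 a  9  8  7  7  6  5  4  4  5  6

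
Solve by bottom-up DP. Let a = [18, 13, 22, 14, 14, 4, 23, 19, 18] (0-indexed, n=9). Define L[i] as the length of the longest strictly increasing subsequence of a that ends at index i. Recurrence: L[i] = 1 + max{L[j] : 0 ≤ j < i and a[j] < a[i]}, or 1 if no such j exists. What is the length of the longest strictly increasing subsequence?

   i    0    1    2    3    4    5    6    7    8
a[i]   18   13   22   14   14    4   23   19   18
L[i]    1    1    2    2    2    1    3    3    3

3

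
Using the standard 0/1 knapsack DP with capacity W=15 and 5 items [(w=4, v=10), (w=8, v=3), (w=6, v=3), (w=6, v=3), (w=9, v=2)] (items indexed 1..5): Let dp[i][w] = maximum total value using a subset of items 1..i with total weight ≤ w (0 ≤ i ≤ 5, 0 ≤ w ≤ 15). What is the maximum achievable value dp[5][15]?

i\w   0   1   2   3   4   5   6   7   8   9  10  11  12  13  14  15
  0   0   0   0   0   0   0   0   0   0   0   0   0   0   0   0   0
  1   0   0   0   0  10  10  10  10  10  10  10  10  10  10  10  10
  2   0   0   0   0  10  10  10  10  10  10  10  10  13  13  13  13
  3   0   0   0   0  10  10  10  10  10  10  13  13  13  13  13  13
  4   0   0   0   0  10  10  10  10  10  10  13  13  13  13  13  13
  5   0   0   0   0  10  10  10  10  10  10  13  13  13  13  13  13

13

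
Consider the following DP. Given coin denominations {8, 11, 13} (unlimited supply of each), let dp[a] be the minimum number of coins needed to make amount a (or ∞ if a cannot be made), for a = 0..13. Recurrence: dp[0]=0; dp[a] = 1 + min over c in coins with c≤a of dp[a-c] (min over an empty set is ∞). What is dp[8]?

 a  0  1  2  3  4  5  6  7  8  9 10 11 12 13
dp  0  -  -  -  -  -  -  -  1  -  -  1  -  1
(- denotes ∞ / unreachable)

1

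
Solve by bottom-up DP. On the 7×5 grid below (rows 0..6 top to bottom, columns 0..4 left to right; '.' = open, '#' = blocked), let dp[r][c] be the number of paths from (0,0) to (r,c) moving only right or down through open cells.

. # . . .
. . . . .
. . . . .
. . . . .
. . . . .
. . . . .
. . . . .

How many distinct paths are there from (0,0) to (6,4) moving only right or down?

r\c   0   1   2   3   4
  0   1   0   0   0   0
  1   1   1   1   1   1
  2   1   2   3   4   5
  3   1   3   6  10  15
  4   1   4  10  20  35
  5   1   5  15  35  70
  6   1   6  21  56 126

126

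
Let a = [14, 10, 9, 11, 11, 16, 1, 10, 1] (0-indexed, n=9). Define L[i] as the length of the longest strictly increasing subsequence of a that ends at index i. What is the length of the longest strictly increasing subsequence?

3

   i    0    1    2    3    4    5    6    7    8
a[i]   14   10    9   11   11   16    1   10    1
L[i]    1    1    1    2    2    3    1    2    1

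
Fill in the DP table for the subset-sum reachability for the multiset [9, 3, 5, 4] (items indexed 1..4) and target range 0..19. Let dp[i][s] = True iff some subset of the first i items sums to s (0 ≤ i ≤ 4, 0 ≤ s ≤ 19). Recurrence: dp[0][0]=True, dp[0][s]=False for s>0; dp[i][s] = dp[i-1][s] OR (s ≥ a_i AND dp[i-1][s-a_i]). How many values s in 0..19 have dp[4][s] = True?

13

i\s   0   1   2   3   4   5   6   7   8   9  10  11  12  13  14  15  16  17  18  19
  0   T   F   F   F   F   F   F   F   F   F   F   F   F   F   F   F   F   F   F   F
  1   T   F   F   F   F   F   F   F   F   T   F   F   F   F   F   F   F   F   F   F
  2   T   F   F   T   F   F   F   F   F   T   F   F   T   F   F   F   F   F   F   F
  3   T   F   F   T   F   T   F   F   T   T   F   F   T   F   T   F   F   T   F   F
  4   T   F   F   T   T   T   F   T   T   T   F   F   T   T   T   F   T   T   T   F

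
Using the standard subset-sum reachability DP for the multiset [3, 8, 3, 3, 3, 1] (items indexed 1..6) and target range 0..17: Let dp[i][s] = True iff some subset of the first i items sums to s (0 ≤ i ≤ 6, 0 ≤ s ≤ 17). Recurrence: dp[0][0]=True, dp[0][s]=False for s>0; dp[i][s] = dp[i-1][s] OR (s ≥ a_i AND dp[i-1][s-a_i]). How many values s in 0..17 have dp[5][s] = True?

9

i\s   0   1   2   3   4   5   6   7   8   9  10  11  12  13  14  15  16  17
  0   T   F   F   F   F   F   F   F   F   F   F   F   F   F   F   F   F   F
  1   T   F   F   T   F   F   F   F   F   F   F   F   F   F   F   F   F   F
  2   T   F   F   T   F   F   F   F   T   F   F   T   F   F   F   F   F   F
  3   T   F   F   T   F   F   T   F   T   F   F   T   F   F   T   F   F   F
  4   T   F   F   T   F   F   T   F   T   T   F   T   F   F   T   F   F   T
  5   T   F   F   T   F   F   T   F   T   T   F   T   T   F   T   F   F   T
  6   T   T   F   T   T   F   T   T   T   T   T   T   T   T   T   T   F   T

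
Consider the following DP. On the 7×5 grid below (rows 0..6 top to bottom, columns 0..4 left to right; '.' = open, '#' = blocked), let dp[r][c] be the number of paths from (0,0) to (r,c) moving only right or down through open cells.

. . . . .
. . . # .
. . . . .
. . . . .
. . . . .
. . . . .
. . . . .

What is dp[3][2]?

10

r\c   0   1   2   3   4
  0   1   1   1   1   1
  1   1   2   3   0   1
  2   1   3   6   6   7
  3   1   4  10  16  23
  4   1   5  15  31  54
  5   1   6  21  52 106
  6   1   7  28  80 186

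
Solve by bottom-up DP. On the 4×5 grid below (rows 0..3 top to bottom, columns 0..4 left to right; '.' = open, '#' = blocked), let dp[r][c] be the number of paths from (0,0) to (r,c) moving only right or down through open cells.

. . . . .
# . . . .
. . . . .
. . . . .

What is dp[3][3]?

r\c   0   1   2   3   4
  0   1   1   1   1   1
  1   0   1   2   3   4
  2   0   1   3   6  10
  3   0   1   4  10  20

10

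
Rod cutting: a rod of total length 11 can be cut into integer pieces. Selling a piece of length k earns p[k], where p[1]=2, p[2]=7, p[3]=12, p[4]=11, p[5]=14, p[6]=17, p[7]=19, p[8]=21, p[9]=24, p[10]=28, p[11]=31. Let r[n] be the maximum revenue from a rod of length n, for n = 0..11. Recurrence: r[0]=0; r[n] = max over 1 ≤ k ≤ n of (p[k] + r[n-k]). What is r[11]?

   n    0    1    2    3    4    5    6    7    8    9   10   11
r[n]    0    2    7   12   14   19   24   26   31   36   38   43

43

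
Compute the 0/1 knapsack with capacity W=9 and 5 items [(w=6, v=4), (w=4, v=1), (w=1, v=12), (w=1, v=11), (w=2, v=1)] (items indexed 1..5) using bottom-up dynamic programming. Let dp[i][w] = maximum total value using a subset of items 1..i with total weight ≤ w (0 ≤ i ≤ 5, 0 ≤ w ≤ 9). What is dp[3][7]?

16

i\w   0   1   2   3   4   5   6   7   8   9
  0   0   0   0   0   0   0   0   0   0   0
  1   0   0   0   0   0   0   4   4   4   4
  2   0   0   0   0   1   1   4   4   4   4
  3   0  12  12  12  12  13  13  16  16  16
  4   0  12  23  23  23  23  24  24  27  27
  5   0  12  23  23  24  24  24  24  27  27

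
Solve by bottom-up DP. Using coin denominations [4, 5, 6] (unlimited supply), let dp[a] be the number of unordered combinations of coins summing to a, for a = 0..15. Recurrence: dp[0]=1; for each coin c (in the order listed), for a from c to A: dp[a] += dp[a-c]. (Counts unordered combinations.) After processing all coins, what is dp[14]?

after  coin     0     1     2     3     4     5     6     7     8     9    10    11    12    13    14    15
          4     1     0     0     0     1     0     0     0     1     0     0     0     1     0     0     0
          5     1     0     0     0     1     1     0     0     1     1     1     0     1     1     1     1
          6     1     0     0     0     1     1     1     0     1     1     2     1     2     1     2     2

2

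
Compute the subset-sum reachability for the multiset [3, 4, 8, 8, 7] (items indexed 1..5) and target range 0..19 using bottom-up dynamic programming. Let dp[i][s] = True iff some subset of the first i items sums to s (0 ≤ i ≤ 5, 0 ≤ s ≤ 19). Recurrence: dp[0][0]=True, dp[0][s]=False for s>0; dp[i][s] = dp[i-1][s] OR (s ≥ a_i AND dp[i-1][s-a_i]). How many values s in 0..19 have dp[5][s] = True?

13

i\s   0   1   2   3   4   5   6   7   8   9  10  11  12  13  14  15  16  17  18  19
  0   T   F   F   F   F   F   F   F   F   F   F   F   F   F   F   F   F   F   F   F
  1   T   F   F   T   F   F   F   F   F   F   F   F   F   F   F   F   F   F   F   F
  2   T   F   F   T   T   F   F   T   F   F   F   F   F   F   F   F   F   F   F   F
  3   T   F   F   T   T   F   F   T   T   F   F   T   T   F   F   T   F   F   F   F
  4   T   F   F   T   T   F   F   T   T   F   F   T   T   F   F   T   T   F   F   T
  5   T   F   F   T   T   F   F   T   T   F   T   T   T   F   T   T   T   F   T   T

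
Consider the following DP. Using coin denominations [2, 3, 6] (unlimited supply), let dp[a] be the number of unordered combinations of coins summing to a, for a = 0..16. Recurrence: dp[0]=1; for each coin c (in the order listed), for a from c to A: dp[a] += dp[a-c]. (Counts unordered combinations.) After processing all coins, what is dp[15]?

6

after  coin     0     1     2     3     4     5     6     7     8     9    10    11    12    13    14    15    16
          2     1     0     1     0     1     0     1     0     1     0     1     0     1     0     1     0     1
          3     1     0     1     1     1     1     2     1     2     2     2     2     3     2     3     3     3
          6     1     0     1     1     1     1     3     1     3     3     3     3     6     3     6     6     6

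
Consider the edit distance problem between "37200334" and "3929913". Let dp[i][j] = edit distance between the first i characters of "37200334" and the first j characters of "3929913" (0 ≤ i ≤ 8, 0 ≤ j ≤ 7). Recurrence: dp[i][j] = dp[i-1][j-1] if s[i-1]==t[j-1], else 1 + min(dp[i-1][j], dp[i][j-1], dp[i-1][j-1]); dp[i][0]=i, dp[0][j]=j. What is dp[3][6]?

4

   ''  3  9  2  9  9  1  3
''  0  1  2  3  4  5  6  7
 3  1  0  1  2  3  4  5  6
 7  2  1  1  2  3  4  5  6
 2  3  2  2  1  2  3  4  5
 0  4  3  3  2  2  3  4  5
 0  5  4  4  3  3  3  4  5
 3  6  5  5  4  4  4  4  4
 3  7  6  6  5  5  5  5  4
 4  8  7  7  6  6  6  6  5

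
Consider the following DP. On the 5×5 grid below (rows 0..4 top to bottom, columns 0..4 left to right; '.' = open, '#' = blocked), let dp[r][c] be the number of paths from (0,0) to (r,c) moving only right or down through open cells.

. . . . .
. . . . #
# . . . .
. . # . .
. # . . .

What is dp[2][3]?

r\c   0   1   2   3   4
  0   1   1   1   1   1
  1   1   2   3   4   0
  2   0   2   5   9   9
  3   0   2   0   9  18
  4   0   0   0   9  27

9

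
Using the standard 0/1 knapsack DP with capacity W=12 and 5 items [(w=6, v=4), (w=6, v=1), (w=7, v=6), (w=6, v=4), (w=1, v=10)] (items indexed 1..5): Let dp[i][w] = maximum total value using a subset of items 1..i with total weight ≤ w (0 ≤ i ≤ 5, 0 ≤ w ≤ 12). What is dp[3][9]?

i\w   0   1   2   3   4   5   6   7   8   9  10  11  12
  0   0   0   0   0   0   0   0   0   0   0   0   0   0
  1   0   0   0   0   0   0   4   4   4   4   4   4   4
  2   0   0   0   0   0   0   4   4   4   4   4   4   5
  3   0   0   0   0   0   0   4   6   6   6   6   6   6
  4   0   0   0   0   0   0   4   6   6   6   6   6   8
  5   0  10  10  10  10  10  10  14  16  16  16  16  16

6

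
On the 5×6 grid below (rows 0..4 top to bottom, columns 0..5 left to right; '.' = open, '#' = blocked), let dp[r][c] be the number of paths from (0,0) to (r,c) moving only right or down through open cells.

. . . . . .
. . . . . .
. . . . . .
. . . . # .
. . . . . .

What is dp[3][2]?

r\c   0   1   2   3   4   5
  0   1   1   1   1   1   1
  1   1   2   3   4   5   6
  2   1   3   6  10  15  21
  3   1   4  10  20   0  21
  4   1   5  15  35  35  56

10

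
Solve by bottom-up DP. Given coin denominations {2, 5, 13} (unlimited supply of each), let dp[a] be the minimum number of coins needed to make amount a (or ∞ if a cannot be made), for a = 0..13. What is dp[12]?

3

 a  0  1  2  3  4  5  6  7  8  9 10 11 12 13
dp  0  -  1  -  2  1  3  2  4  3  2  4  3  1
(- denotes ∞ / unreachable)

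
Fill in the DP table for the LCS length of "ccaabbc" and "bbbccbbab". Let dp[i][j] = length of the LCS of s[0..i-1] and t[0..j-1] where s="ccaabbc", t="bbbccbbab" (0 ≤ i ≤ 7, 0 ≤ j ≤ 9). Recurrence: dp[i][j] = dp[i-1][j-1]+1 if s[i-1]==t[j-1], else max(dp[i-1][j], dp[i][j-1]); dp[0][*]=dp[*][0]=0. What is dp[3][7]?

   ''  b  b  b  c  c  b  b  a  b
''  0  0  0  0  0  0  0  0  0  0
 c  0  0  0  0  1  1  1  1  1  1
 c  0  0  0  0  1  2  2  2  2  2
 a  0  0  0  0  1  2  2  2  3  3
 a  0  0  0  0  1  2  2  2  3  3
 b  0  1  1  1  1  2  3  3  3  4
 b  0  1  2  2  2  2  3  4  4  4
 c  0  1  2  2  3  3  3  4  4  4

2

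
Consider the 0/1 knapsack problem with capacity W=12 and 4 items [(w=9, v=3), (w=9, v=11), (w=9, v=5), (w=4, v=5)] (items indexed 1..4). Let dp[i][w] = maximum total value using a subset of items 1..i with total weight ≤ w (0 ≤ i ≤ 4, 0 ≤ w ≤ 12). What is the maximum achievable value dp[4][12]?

11

i\w   0   1   2   3   4   5   6   7   8   9  10  11  12
  0   0   0   0   0   0   0   0   0   0   0   0   0   0
  1   0   0   0   0   0   0   0   0   0   3   3   3   3
  2   0   0   0   0   0   0   0   0   0  11  11  11  11
  3   0   0   0   0   0   0   0   0   0  11  11  11  11
  4   0   0   0   0   5   5   5   5   5  11  11  11  11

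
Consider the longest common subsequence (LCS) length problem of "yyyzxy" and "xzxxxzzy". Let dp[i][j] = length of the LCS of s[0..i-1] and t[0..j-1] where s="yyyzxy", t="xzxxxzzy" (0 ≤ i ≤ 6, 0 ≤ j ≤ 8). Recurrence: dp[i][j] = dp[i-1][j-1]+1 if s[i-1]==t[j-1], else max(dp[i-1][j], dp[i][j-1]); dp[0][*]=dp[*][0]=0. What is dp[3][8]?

   ''  x  z  x  x  x  z  z  y
''  0  0  0  0  0  0  0  0  0
 y  0  0  0  0  0  0  0  0  1
 y  0  0  0  0  0  0  0  0  1
 y  0  0  0  0  0  0  0  0  1
 z  0  0  1  1  1  1  1  1  1
 x  0  1  1  2  2  2  2  2  2
 y  0  1  1  2  2  2  2  2  3

1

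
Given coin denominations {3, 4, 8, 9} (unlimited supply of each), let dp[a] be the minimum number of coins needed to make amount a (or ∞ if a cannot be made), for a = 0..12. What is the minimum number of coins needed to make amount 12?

 a  0  1  2  3  4  5  6  7  8  9 10 11 12
dp  0  -  -  1  1  -  2  2  1  1  3  2  2
(- denotes ∞ / unreachable)

2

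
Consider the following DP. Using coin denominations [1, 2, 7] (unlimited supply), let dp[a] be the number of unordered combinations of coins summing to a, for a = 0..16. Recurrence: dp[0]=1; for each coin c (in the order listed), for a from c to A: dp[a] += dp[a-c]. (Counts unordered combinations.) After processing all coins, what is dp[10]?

after  coin     0     1     2     3     4     5     6     7     8     9    10    11    12    13    14    15    16
          1     1     1     1     1     1     1     1     1     1     1     1     1     1     1     1     1     1
          2     1     1     2     2     3     3     4     4     5     5     6     6     7     7     8     8     9
          7     1     1     2     2     3     3     4     5     6     7     8     9    10    11    13    14    16

8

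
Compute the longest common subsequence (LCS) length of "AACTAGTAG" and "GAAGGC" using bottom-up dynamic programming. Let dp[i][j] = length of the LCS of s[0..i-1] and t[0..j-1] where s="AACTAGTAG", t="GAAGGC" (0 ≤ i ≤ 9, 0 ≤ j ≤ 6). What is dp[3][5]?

2

   ''  G  A  A  G  G  C
''  0  0  0  0  0  0  0
 A  0  0  1  1  1  1  1
 A  0  0  1  2  2  2  2
 C  0  0  1  2  2  2  3
 T  0  0  1  2  2  2  3
 A  0  0  1  2  2  2  3
 G  0  1  1  2  3  3  3
 T  0  1  1  2  3  3  3
 A  0  1  2  2  3  3  3
 G  0  1  2  2  3  4  4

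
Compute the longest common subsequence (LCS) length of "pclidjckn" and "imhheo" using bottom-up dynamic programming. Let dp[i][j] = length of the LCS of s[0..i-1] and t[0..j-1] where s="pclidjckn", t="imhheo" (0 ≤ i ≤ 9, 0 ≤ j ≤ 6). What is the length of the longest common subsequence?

   ''  i  m  h  h  e  o
''  0  0  0  0  0  0  0
 p  0  0  0  0  0  0  0
 c  0  0  0  0  0  0  0
 l  0  0  0  0  0  0  0
 i  0  1  1  1  1  1  1
 d  0  1  1  1  1  1  1
 j  0  1  1  1  1  1  1
 c  0  1  1  1  1  1  1
 k  0  1  1  1  1  1  1
 n  0  1  1  1  1  1  1

1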